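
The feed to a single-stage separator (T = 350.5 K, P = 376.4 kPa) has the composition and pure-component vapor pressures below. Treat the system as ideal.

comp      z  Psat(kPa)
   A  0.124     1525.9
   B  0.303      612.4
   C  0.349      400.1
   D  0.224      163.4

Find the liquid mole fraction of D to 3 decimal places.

Raoult's law: Kᵢ = Pᵢˢᵃᵗ/P = Pᵢˢᵃᵗ/376.4.
  K_A = 1525.9/376.4 = 4.05393, K_B = 612.4/376.4 = 1.62699, K_C = 400.1/376.4 = 1.06296, K_D = 163.4/376.4 = 0.43411
Material balance + equilibrium reduce to Σ zᵢ(Kᵢ−1)/(1+ψ(Kᵢ−1)) = 0.
Feasibility: ΣzᵢKᵢ = 1.464, Σzᵢ/Kᵢ = 1.061 — both > 1, two phases present.
Newton–Raphson from ψ = 0.62:
  ψ = 0.620: g = 0.0936, g' = -0.371 → ψ = 0.872
  ψ = 0.872: g = -0.0032, g' = -0.417 → ψ = 0.864
Converged at ψ = 0.864.
Compositions from xᵢ = zᵢ/(1+ψ(Kᵢ−1)), yᵢ = Kᵢxᵢ:
  A: x = 0.034, y = 0.138
  B: x = 0.197, y = 0.320
  C: x = 0.331, y = 0.352
  D: x = 0.438, y = 0.190

x_D = 0.438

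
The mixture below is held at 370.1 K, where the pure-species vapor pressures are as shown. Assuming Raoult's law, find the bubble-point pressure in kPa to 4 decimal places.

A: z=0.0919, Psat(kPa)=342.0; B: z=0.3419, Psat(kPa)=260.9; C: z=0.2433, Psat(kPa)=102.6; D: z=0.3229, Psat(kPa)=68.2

At the bubble point ψ → 0, so ΣzᵢKᵢ = 1 with Kᵢ = Pᵢˢᵃᵗ/P ⇒ P = ΣzᵢPᵢˢᵃᵗ.
P = 0.0919·342.0 + 0.3419·260.9 + 0.2433·102.6 + 0.3229·68.2 = 167.6159 kPa

Pbub = 167.6159 kPa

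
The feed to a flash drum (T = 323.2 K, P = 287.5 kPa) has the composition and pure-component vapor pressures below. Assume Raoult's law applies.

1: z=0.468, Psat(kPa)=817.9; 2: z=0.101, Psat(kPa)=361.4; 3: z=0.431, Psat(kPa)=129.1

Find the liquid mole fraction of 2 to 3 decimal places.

Raoult's law: Kᵢ = Pᵢˢᵃᵗ/P = Pᵢˢᵃᵗ/287.5.
  K_1 = 817.9/287.5 = 2.84487, K_2 = 361.4/287.5 = 1.25704, K_3 = 129.1/287.5 = 0.44904
Material balance + equilibrium reduce to Σ zᵢ(Kᵢ−1)/(1+ψ(Kᵢ−1)) = 0.
Feasibility: ΣzᵢKᵢ = 1.652, Σzᵢ/Kᵢ = 1.205 — both > 1, two phases present.
Newton iteration, ψ⁰ = 0.5:
  ψ = 0.500: g = 0.1444, g' = -0.685 → ψ = 0.711
  ψ = 0.711: g = 0.0053, g' = -0.656 → ψ = 0.719
Converged at ψ = 0.719.
Compositions from xᵢ = zᵢ/(1+ψ(Kᵢ−1)), yᵢ = Kᵢxᵢ:
  1: x = 0.201, y = 0.572
  2: x = 0.085, y = 0.107
  3: x = 0.714, y = 0.320

x_2 = 0.085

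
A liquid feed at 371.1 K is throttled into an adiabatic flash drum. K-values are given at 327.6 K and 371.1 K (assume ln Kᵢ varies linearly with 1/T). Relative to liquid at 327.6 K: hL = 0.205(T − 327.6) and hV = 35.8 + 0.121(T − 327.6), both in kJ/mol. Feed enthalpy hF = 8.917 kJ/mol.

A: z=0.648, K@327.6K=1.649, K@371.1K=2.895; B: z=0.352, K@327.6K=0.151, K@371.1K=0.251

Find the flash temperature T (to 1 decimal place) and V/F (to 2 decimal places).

Adiabatic flash: solve Rachford–Rice at each trial T, then check hF = ψ·hV(T) + (1−ψ)·hL(T).
  T = 327.6 K: K = (1.649, 0.151), RR gives ψ = 0.221, H_out = 7.907 kJ/mol
  T = 371.1 K: K = (2.895, 0.251), RR gives ψ = 0.679, H_out = 30.758 kJ/mol
  T = 349.4 K: K = (2.225, 0.198), RR gives ψ = 0.521, H_out = 22.151 kJ/mol
  T = 338.5 K: K = (1.925, 0.174), RR gives ψ = 0.403, H_out = 16.310 kJ/mol
  T = 333.1 K: K = (1.785, 0.162), RR gives ψ = 0.325, H_out = 12.615 kJ/mol
  T = 330.4 K: K = (1.717, 0.157), RR gives ψ = 0.278, H_out = 10.452 kJ/mol
  T = 329.0 K: K = (1.683, 0.154), RR gives ψ = 0.250, H_out = 9.223 kJ/mol
Linear interpolation between T = 327.6 (H_out = 7.907) and T = 329.0 (H_out = 9.223) on hF = 8.917 gives T ≈ 328.7 K, at which ψ = 0.24.

T = 328.7 K, V/F = 0.24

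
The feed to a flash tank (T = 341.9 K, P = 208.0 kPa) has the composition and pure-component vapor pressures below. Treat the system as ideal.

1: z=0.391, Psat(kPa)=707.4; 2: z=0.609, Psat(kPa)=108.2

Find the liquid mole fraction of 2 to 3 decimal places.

x_2 = 0.833

Raoult's law: Kᵢ = Pᵢˢᵃᵗ/P = Pᵢˢᵃᵗ/208.0.
  K_1 = 707.4/208.0 = 3.40096, K_2 = 108.2/208.0 = 0.52019
Binary case is linear: z₁(K₁−1)(1+ψ(K₂−1)) + z₂(K₂−1)(1+ψ(K₁−1)) = 0
⇒ ψ = [z₁(K₁−1)+z₂(K₂−1)] / [−(K₁−1)(K₂−1)] = 0.6466/1.1520 = 0.561
Compositions from xᵢ = zᵢ/(1+ψ(Kᵢ−1)), yᵢ = Kᵢxᵢ:
  1: x = 0.167, y = 0.566
  2: x = 0.833, y = 0.434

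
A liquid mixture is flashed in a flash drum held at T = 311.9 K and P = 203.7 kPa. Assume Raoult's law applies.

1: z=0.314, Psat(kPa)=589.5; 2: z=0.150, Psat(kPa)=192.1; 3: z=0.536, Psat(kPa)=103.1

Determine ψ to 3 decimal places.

ψ = 0.400

Raoult's law: Kᵢ = Pᵢˢᵃᵗ/P = Pᵢˢᵃᵗ/203.7.
  K_1 = 589.5/203.7 = 2.89396, K_2 = 192.1/203.7 = 0.94305, K_3 = 103.1/203.7 = 0.50614
Newton–Raphson from ψ = 0.5:
  ψ = 0.500: g = -0.0549, g' = -0.528 → ψ = 0.396
  ψ = 0.396: g = 0.0019, g' = -0.570 → ψ = 0.400
Converged at ψ = 0.400.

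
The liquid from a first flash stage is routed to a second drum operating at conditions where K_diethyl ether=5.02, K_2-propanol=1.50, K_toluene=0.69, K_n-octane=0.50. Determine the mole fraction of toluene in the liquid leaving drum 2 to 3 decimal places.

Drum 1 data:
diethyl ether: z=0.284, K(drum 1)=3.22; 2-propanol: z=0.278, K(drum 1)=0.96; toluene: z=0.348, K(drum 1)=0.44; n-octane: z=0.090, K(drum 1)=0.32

x_toluene (drum 2) = 0.564

Drum 1:
Let ψ₁ = V/F and solve Σ zᵢ(Kᵢ−1)/(1+ψ₁(Kᵢ−1)) = 0.
Check two-phase: ΣzᵢKᵢ = 1.363 > 1 and Σzᵢ/Kᵢ = 1.450 > 1, so g(0) = 0.363 > 0 and g(1) = -0.450 < 0.
Newton iteration, ψ₁⁰ = 0.65:
  ψ₁ = 0.650: g = -0.1694, g' = -0.638 → ψ₁ = 0.385
  ψ₁ = 0.385: g = -0.0025, g' = -0.661 → ψ₁ = 0.381
Converged at ψ₁ = 0.381.
Drum-1 compositions:
  diethyl ether: x = 0.154, y = 0.495
  2-propanol: x = 0.282, y = 0.271
  toluene: x = 0.442, y = 0.195
  n-octane: x = 0.121, y = 0.039
Drum-2 feed = drum-1 liquid: z₂ = (0.1539, 0.2823, 0.4424, 0.1215).
Drum 2:
Let ψ₂ = V/F and solve Σ zᵢ(Kᵢ−1)/(1+ψ₂(Kᵢ−1)) = 0.
g(0) = ΣzᵢKᵢ − 1 = 0.562 and g(1) = 1 − Σzᵢ/Kᵢ = -0.103, so a root lies in (0, 1).
Newton–Raphson from ψ₂ = 0.5:
  ψ₂ = 0.500: g = 0.0752, g' = -0.433 → ψ₂ = 0.674
  ψ₂ = 0.674: g = 0.0075, g' = -0.357 → ψ₂ = 0.695
Converged at ψ₂ = 0.695.
  diethyl ether: x = 0.041, y = 0.204
  2-propanol: x = 0.210, y = 0.314
  toluene: x = 0.564, y = 0.389
  n-octane: x = 0.186, y = 0.093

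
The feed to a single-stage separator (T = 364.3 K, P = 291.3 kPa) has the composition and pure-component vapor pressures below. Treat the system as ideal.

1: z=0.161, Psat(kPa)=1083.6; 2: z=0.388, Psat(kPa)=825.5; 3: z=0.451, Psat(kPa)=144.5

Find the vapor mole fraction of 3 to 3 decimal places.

Raoult's law: Kᵢ = Pᵢˢᵃᵗ/P = Pᵢˢᵃᵗ/291.3.
  K_1 = 1083.6/291.3 = 3.71988, K_2 = 825.5/291.3 = 2.83385, K_3 = 144.5/291.3 = 0.49605
Material balance + equilibrium reduce to Σ zᵢ(Kᵢ−1)/(1+β(Kᵢ−1)) = 0.
Feasibility: ΣzᵢKᵢ = 1.922, Σzᵢ/Kᵢ = 1.089 — both > 1, two phases present.
Newton iteration, β⁰ = 0.5:
  β = 0.500: g = 0.2529, g' = -0.774 → β = 0.827
  β = 0.827: g = 0.0279, g' = -0.656 → β = 0.869
Converged at β = 0.869.
Compositions from xᵢ = zᵢ/(1+β(Kᵢ−1)), yᵢ = Kᵢxᵢ:
  1: x = 0.048, y = 0.178
  2: x = 0.150, y = 0.424
  3: x = 0.803, y = 0.398

y_3 = 0.398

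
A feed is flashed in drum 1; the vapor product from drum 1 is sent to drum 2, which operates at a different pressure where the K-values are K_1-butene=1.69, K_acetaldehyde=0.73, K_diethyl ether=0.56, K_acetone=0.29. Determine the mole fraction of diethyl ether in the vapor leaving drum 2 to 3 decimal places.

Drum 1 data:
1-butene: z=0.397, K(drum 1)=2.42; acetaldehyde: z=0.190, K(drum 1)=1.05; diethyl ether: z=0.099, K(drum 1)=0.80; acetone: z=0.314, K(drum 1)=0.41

Drum 1:
Material balance + equilibrium reduce to Σ zᵢ(Kᵢ−1)/(1+ψ₁(Kᵢ−1)) = 0.
Check two-phase: ΣzᵢKᵢ = 1.368 > 1 and Σzᵢ/Kᵢ = 1.235 > 1, so g(0) = 0.368 > 0 and g(1) = -0.235 < 0.
Newton iteration, ψ₁⁰ = 0.5:
  ψ₁ = 0.500: g = 0.0542, g' = -0.499 → ψ₁ = 0.609
Converged at ψ₁ = 0.609.
Drum-1 compositions:
  1-butene: x = 0.213, y = 0.515
  acetaldehyde: x = 0.184, y = 0.194
  diethyl ether: x = 0.113, y = 0.090
  acetone: x = 0.490, y = 0.201
Drum-2 feed = drum-1 vapor: z₂ = (0.5153, 0.1936, 0.0902, 0.2009).
Drum 2:
Newton iteration, ψ₂⁰ = 0.5:
  ψ₂ = 0.500: g = -0.0680, g' = -0.427 → ψ₂ = 0.340
  ψ₂ = 0.340: g = -0.0044, g' = -0.378 → ψ₂ = 0.329
Converged at ψ₂ = 0.329.
  1-butene: x = 0.420, y = 0.710
  acetaldehyde: x = 0.212, y = 0.155
  diethyl ether: x = 0.105, y = 0.059
  acetone: x = 0.262, y = 0.076

y_diethyl ether (drum 2) = 0.059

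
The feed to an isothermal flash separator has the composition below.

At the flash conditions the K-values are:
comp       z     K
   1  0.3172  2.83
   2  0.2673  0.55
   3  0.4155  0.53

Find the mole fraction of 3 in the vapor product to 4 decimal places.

Rachford–Rice: g(V/F) = Σ zᵢ(Kᵢ−1)/(1+V/F(Kᵢ−1)) = 0.
Check two-phase: ΣzᵢKᵢ = 1.2649 > 1 and Σzᵢ/Kᵢ = 1.3820 > 1, so g(0) = 0.2649 > 0 and g(1) = -0.3820 < 0.
Iterate (Newton) starting at V/F = 0.5:
  V/F = 0.5000: g = -0.10736, g' = -0.5366 → V/F = 0.2999
  V/F = 0.2999: g = 0.00839, g' = -0.6395 → V/F = 0.3130
  V/F = 0.3130: g = 0.00007, g' = -0.6289 → V/F = 0.3132
Converged at V/F = 0.3132.
Compositions from xᵢ = zᵢ/(1+V/F(Kᵢ−1)), yᵢ = Kᵢxᵢ:
  1: x = 0.2016, y = 0.5706
  2: x = 0.3111, y = 0.1711
  3: x = 0.4872, y = 0.2582

y_3 = 0.2582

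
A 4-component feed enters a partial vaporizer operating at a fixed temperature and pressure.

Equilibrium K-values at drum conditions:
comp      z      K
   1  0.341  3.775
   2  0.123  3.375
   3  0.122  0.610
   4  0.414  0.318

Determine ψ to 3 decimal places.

Rachford–Rice: g(ψ) = Σ zᵢ(Kᵢ−1)/(1+ψ(Kᵢ−1)) = 0.
Check two-phase: ΣzᵢKᵢ = 1.908 > 1 and Σzᵢ/Kᵢ = 1.629 > 1, so g(0) = 0.908 > 0 and g(1) = -0.629 < 0.
Newton iteration, ψ⁰ = 0.39:
  ψ = 0.390: g = 0.1653, g' = -1.176 → ψ = 0.531
  ψ = 0.531: g = 0.0095, g' = -1.068 → ψ = 0.540
Converged at ψ = 0.540.

ψ = 0.540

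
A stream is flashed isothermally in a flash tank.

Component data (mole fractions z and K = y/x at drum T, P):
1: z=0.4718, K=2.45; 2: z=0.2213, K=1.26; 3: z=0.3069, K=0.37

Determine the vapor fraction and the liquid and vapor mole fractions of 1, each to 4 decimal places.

Rachford–Rice: g(ψ) = Σ zᵢ(Kᵢ−1)/(1+ψ(Kᵢ−1)) = 0.
g(0) = ΣzᵢKᵢ − 1 = 0.5483 and g(1) = 1 − Σzᵢ/Kᵢ = -0.1977, so a root lies in (0, 1).
Iterate (Newton) starting at ψ = 0.32:
  ψ = 0.3200: g = 0.27824, g' = -0.6667 → ψ = 0.7374
  ψ = 0.7374: g = 0.01782, g' = -0.6671 → ψ = 0.7641
  ψ = 0.7641: g = -0.00025, g' = -0.6865 → ψ = 0.7637
Converged at ψ = 0.7637.
Compositions from xᵢ = zᵢ/(1+ψ(Kᵢ−1)), yᵢ = Kᵢxᵢ:
  1: x = 0.2239, y = 0.5485
  2: x = 0.1846, y = 0.2326
  3: x = 0.5915, y = 0.2188

ψ = 0.7637, x_1 = 0.2239, y_1 = 0.5485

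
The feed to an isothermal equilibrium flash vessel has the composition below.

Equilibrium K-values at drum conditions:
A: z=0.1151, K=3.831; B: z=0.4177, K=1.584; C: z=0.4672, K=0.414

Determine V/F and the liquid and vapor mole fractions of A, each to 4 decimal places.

V/F = 0.3877, x_A = 0.0549, y_A = 0.2102

Material balance + equilibrium reduce to Σ zᵢ(Kᵢ−1)/(1+V/F(Kᵢ−1)) = 0.
Feasibility: ΣzᵢKᵢ = 1.2960, Σzᵢ/Kᵢ = 1.4222 — both > 1, two phases present.
Iterate (Newton) starting at V/F = 0.5:
  V/F = 0.5000: g = -0.06354, g' = -0.5644 → V/F = 0.3874
  V/F = 0.3874: g = 0.00014, g' = -0.5731 → V/F = 0.3877
Converged at V/F = 0.3877.
Compositions from xᵢ = zᵢ/(1+V/F(Kᵢ−1)), yᵢ = Kᵢxᵢ:
  A: x = 0.0549, y = 0.2102
  B: x = 0.3406, y = 0.5395
  C: x = 0.6045, y = 0.2503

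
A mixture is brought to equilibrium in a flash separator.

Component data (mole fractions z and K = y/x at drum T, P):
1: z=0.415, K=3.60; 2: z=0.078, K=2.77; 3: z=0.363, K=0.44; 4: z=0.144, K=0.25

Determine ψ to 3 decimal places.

ψ = 0.586

Let ψ = V/F and solve Σ zᵢ(Kᵢ−1)/(1+ψ(Kᵢ−1)) = 0.
Check two-phase: ΣzᵢKᵢ = 1.906 > 1 and Σzᵢ/Kᵢ = 1.544 > 1, so g(0) = 0.906 > 0 and g(1) = -0.544 < 0.
Iterate (Newton) starting at ψ = 0.61:
  ψ = 0.610: g = -0.0242, g' = -1.014 → ψ = 0.586
Converged at ψ = 0.586.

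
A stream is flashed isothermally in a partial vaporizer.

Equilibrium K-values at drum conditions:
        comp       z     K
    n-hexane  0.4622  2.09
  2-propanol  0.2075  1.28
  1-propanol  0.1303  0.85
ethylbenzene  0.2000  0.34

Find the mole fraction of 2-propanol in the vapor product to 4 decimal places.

y_2-propanol = 0.2157

Material balance + equilibrium reduce to Σ zᵢ(Kᵢ−1)/(1+ψ(Kᵢ−1)) = 0.
Check two-phase: ΣzᵢKᵢ = 1.4104 > 1 and Σzᵢ/Kᵢ = 1.1248 > 1, so g(0) = 0.4104 > 0 and g(1) = -0.1248 < 0.
Newton iteration, ψ⁰ = 0.66:
  ψ = 0.6600: g = 0.08648, g' = -0.4744 → ψ = 0.8423
  ψ = 0.8423: g = -0.00993, g' = -0.6055 → ψ = 0.8259
  ψ = 0.8259: g = -0.00015, g' = -0.5876 → ψ = 0.8256
Converged at ψ = 0.8256.
Compositions from xᵢ = zᵢ/(1+ψ(Kᵢ−1)), yᵢ = Kᵢxᵢ:
  n-hexane: x = 0.2433, y = 0.5084
  2-propanol: x = 0.1685, y = 0.2157
  1-propanol: x = 0.1487, y = 0.1264
  ethylbenzene: x = 0.4395, y = 0.1494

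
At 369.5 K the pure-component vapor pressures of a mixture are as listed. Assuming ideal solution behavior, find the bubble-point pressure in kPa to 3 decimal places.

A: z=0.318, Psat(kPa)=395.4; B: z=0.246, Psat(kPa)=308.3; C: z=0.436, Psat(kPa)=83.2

Pbub = 237.854 kPa

At the bubble point ψ → 0, so ΣzᵢKᵢ = 1 with Kᵢ = Pᵢˢᵃᵗ/P ⇒ P = ΣzᵢPᵢˢᵃᵗ.
P = 0.318·395.4 + 0.246·308.3 + 0.436·83.2 = 237.854 kPa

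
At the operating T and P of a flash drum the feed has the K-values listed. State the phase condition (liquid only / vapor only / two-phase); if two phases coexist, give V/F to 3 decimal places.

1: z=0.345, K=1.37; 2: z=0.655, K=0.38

ΣzᵢKᵢ = 0.722; Σzᵢ/Kᵢ = 1.976.
Since ΣzᵢKᵢ < 1 the mixture is below its bubble point — single liquid phase.

liquid only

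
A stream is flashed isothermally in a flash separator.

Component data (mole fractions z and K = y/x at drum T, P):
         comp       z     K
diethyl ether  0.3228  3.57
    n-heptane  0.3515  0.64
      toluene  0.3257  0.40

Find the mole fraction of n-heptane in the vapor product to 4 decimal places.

y_n-heptane = 0.2634

Rachford–Rice: g(β) = Σ zᵢ(Kᵢ−1)/(1+β(Kᵢ−1)) = 0.
Feasibility: ΣzᵢKᵢ = 1.5076, Σzᵢ/Kᵢ = 1.4539 — both > 1, two phases present.
Newton–Raphson from β = 0.49:
  β = 0.4900: g = -0.06325, g' = -0.7201 → β = 0.4022
  β = 0.4022: g = 0.00242, g' = -0.7815 → β = 0.4053
Converged at β = 0.4053.
Compositions from xᵢ = zᵢ/(1+β(Kᵢ−1)), yᵢ = Kᵢxᵢ:
  diethyl ether: x = 0.1581, y = 0.5645
  n-heptane: x = 0.4115, y = 0.2634
  toluene: x = 0.4303, y = 0.1721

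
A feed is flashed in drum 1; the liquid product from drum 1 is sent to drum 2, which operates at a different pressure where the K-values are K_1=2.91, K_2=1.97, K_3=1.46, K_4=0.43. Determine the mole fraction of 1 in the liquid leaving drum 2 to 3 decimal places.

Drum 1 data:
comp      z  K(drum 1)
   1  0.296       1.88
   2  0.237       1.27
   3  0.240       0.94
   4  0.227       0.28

Drum 1:
Rachford–Rice: g(ψ₁) = Σ zᵢ(Kᵢ−1)/(1+ψ₁(Kᵢ−1)) = 0.
Feasibility: ΣzᵢKᵢ = 1.147, Σzᵢ/Kᵢ = 1.410 — both > 1, two phases present.
Newton–Raphson from ψ₁ = 0.49:
  ψ₁ = 0.490: g = -0.0289, g' = -0.407 → ψ₁ = 0.419
  ψ₁ = 0.419: g = -0.0011, g' = -0.379 → ψ₁ = 0.416
Converged at ψ₁ = 0.416.
Drum-1 compositions:
  1: x = 0.217, y = 0.407
  2: x = 0.213, y = 0.271
  3: x = 0.246, y = 0.231
  4: x = 0.324, y = 0.091
Drum-2 feed = drum-1 liquid: z₂ = (0.2166, 0.2131, 0.2461, 0.3242).
Drum 2:
Let ψ₂ = V/F and solve Σ zᵢ(Kᵢ−1)/(1+ψ₂(Kᵢ−1)) = 0.
g(0) = ΣzᵢKᵢ − 1 = 0.549 and g(1) = 1 − Σzᵢ/Kᵢ = -0.105, so a root lies in (0, 1).
Newton–Raphson from ψ₂ = 0.69:
  ψ₂ = 0.690: g = 0.0837, g' = -0.535 → ψ₂ = 0.846
  ψ₂ = 0.846: g = -0.0039, g' = -0.596 → ψ₂ = 0.840
Converged at ψ₂ = 0.840.
  1: x = 0.083, y = 0.242
  2: x = 0.117, y = 0.231
  3: x = 0.178, y = 0.259
  4: x = 0.622, y = 0.267

x_1 (drum 2) = 0.083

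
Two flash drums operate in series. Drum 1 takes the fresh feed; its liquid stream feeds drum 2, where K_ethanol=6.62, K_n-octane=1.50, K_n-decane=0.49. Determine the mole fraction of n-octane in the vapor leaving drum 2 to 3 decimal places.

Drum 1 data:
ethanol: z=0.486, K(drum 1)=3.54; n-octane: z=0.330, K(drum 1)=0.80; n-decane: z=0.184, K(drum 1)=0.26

Drum 1:
Newton iteration, ψ₁⁰ = 0.52:
  ψ₁ = 0.520: g = 0.2369, g' = -0.865 → ψ₁ = 0.794
  ψ₁ = 0.794: g = 0.0006, g' = -0.955 → ψ₁ = 0.795
Converged at ψ₁ = 0.795.
Drum-1 compositions:
  ethanol: x = 0.161, y = 0.570
  n-octane: x = 0.392, y = 0.314
  n-decane: x = 0.447, y = 0.116
Drum-2 feed = drum-1 liquid: z₂ = (0.1610, 0.3924, 0.4466).
Drum 2:
Material balance + equilibrium reduce to Σ zᵢ(Kᵢ−1)/(1+ψ₂(Kᵢ−1)) = 0.
Feasibility: ΣzᵢKᵢ = 1.873, Σzᵢ/Kᵢ = 1.197 — both > 1, two phases present.
Iterate (Newton) starting at ψ₂ = 0.67:
  ψ₂ = 0.670: g = -0.0092, g' = -0.547 → ψ₂ = 0.653
Converged at ψ₂ = 0.653.
  ethanol: x = 0.034, y = 0.228
  n-octane: x = 0.296, y = 0.444
  n-decane: x = 0.670, y = 0.328

y_n-octane (drum 2) = 0.444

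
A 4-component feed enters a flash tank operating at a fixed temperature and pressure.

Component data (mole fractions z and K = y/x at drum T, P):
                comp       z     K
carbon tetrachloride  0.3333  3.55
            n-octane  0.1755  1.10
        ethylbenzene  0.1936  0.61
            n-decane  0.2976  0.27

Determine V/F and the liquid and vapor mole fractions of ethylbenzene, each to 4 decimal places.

Rachford–Rice: g(V/F) = Σ zᵢ(Kᵢ−1)/(1+V/F(Kᵢ−1)) = 0.
Feasibility: ΣzᵢKᵢ = 1.5747, Σzᵢ/Kᵢ = 1.6730 — both > 1, two phases present.
Newton–Raphson from V/F = 0.5:
  V/F = 0.5000: g = -0.04561, g' = -0.8591 → V/F = 0.4469
  V/F = 0.4469: g = 0.00015, g' = -0.8676 → V/F = 0.4471
Converged at V/F = 0.4471.
Compositions from xᵢ = zᵢ/(1+V/F(Kᵢ−1)), yᵢ = Kᵢxᵢ:
  carbon tetrachloride: x = 0.1557, y = 0.5529
  n-octane: x = 0.1680, y = 0.1848
  ethylbenzene: x = 0.2345, y = 0.1430
  n-decane: x = 0.4418, y = 0.1193

V/F = 0.4471, x_ethylbenzene = 0.2345, y_ethylbenzene = 0.1430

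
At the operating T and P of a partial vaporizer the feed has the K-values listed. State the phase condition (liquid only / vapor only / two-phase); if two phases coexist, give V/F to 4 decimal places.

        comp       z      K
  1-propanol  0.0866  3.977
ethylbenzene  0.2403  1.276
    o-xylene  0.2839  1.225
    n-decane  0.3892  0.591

ΣzᵢKᵢ = 1.2288; Σzᵢ/Kᵢ = 1.1004.
Both exceed 1, so a two-phase solution exists.
Rachford–Rice: g(ψ) = Σ zᵢ(Kᵢ−1)/(1+ψ(Kᵢ−1)) = 0.
Iterate (Newton) starting at ψ = 0.3:
  ψ = 0.3000: g = 0.07583, g' = -0.3270 → ψ = 0.5319
  ψ = 0.5319: g = 0.01123, g' = -0.2467 → ψ = 0.5774
  ψ = 0.5774: g = 0.00015, g' = -0.2403 → ψ = 0.5781
Converged at ψ = 0.5781.

two-phase, V/F = 0.5781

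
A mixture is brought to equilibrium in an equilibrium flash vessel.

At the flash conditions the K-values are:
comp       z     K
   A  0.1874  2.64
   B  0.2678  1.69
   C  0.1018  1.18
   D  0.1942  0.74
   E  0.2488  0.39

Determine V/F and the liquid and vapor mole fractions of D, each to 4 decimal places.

Rachford–Rice: g(V/F) = Σ zᵢ(Kᵢ−1)/(1+V/F(Kᵢ−1)) = 0.
Feasibility: ΣzᵢKᵢ = 1.3082, Σzᵢ/Kᵢ = 1.2161 — both > 1, two phases present.
Newton iteration, V/F⁰ = 0.5:
  V/F = 0.5000: g = 0.04665, g' = -0.4344 → V/F = 0.6074
  V/F = 0.6074: g = -0.00036, g' = -0.4446 → V/F = 0.6066
Converged at V/F = 0.6066.
Compositions from xᵢ = zᵢ/(1+V/F(Kᵢ−1)), yᵢ = Kᵢxᵢ:
  A: x = 0.0939, y = 0.2480
  B: x = 0.1888, y = 0.3190
  C: x = 0.0918, y = 0.1083
  D: x = 0.2306, y = 0.1706
  E: x = 0.3949, y = 0.1540

V/F = 0.6066, x_D = 0.2306, y_D = 0.1706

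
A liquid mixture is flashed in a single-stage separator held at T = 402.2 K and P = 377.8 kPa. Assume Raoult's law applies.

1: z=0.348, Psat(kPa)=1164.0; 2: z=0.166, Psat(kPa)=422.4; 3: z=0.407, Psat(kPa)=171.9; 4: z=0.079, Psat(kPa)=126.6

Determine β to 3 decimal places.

β = 0.485

Raoult's law: Kᵢ = Pᵢˢᵃᵗ/P = Pᵢˢᵃᵗ/377.8.
  K_1 = 1164.0/377.8 = 3.08100, K_2 = 422.4/377.8 = 1.11805, K_3 = 171.9/377.8 = 0.45500, K_4 = 126.6/377.8 = 0.33510
Rachford–Rice: g(β) = Σ zᵢ(Kᵢ−1)/(1+β(Kᵢ−1)) = 0.
Check two-phase: ΣzᵢKᵢ = 1.469 > 1 and Σzᵢ/Kᵢ = 1.392 > 1, so g(0) = 0.469 > 0 and g(1) = -0.392 < 0.
Iterate (Newton) starting at β = 0.5:
  β = 0.500: g = -0.0102, g' = -0.671 → β = 0.485
Converged at β = 0.485.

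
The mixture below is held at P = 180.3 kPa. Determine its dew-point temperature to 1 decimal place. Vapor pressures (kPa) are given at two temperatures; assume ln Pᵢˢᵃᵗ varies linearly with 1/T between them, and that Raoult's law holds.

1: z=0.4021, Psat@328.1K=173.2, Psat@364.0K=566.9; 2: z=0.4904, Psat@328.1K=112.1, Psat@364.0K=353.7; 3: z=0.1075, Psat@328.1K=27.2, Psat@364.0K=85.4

Dew-point temperature: Σzᵢ·P/Pᵢˢᵃᵗ(T) = 1. Interpolate ln Pᵢˢᵃᵗ = aᵢ + bᵢ/T.
  T = 328.1 K: ΣzᵢP/Pᵢˢᵃᵗ = 1.9199
  T = 364.0 K: ΣzᵢP/Pᵢˢᵃᵗ = 0.6048
  T = 346.1 K: ΣzᵢP/Pᵢˢᵃᵗ = 1.0441
  T = 355.1 K: ΣzᵢP/Pᵢˢᵃᵗ = 0.7880
  T = 350.6 K: ΣzᵢP/Pᵢˢᵃᵗ = 0.9054
  T = 348.4 K: ΣzᵢP/Pᵢˢᵃᵗ = 0.9703
Interpolating between 346.1 K and 348.4 K gives T ≈ 347.5 K.

T = 347.5 K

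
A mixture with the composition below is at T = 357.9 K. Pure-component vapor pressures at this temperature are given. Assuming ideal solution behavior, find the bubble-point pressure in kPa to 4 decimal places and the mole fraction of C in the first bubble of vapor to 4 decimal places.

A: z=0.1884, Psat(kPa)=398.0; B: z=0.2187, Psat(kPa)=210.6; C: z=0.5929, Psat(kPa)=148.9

At the bubble point ψ → 0, so ΣzᵢKᵢ = 1 with Kᵢ = Pᵢˢᵃᵗ/P ⇒ P = ΣzᵢPᵢˢᵃᵗ.
P = 0.1884·398.0 + 0.2187·210.6 + 0.5929·148.9 = 209.3242 kPa
yᵢ = zᵢPᵢˢᵃᵗ/P ⇒ y_C = 0.5929·148.9/209.3242 = 0.4218

Pbub = 209.3242 kPa, y_C = 0.4218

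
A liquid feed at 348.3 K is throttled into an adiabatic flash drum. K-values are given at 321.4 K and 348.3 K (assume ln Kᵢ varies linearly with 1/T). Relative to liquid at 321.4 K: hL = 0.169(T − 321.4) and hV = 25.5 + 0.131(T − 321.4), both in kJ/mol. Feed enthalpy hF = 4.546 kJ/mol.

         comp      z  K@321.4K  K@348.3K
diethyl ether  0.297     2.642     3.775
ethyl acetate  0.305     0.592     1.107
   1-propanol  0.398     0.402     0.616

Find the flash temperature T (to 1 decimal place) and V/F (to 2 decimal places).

Adiabatic flash: solve Rachford–Rice at each trial T, then check hF = ψ·hV(T) + (1−ψ)·hL(T).
  T = 321.4 K: K = (2.642, 0.592, 0.402), RR gives ψ = 0.146, H_out = 3.732 kJ/mol
  T = 348.3 K: K = (3.775, 1.107, 0.616), RR gives ψ = 0.999, H_out = 29.001 kJ/mol
  T = 334.9 K: K = (3.183, 0.821, 0.502), RR gives ψ = 0.473, H_out = 14.108 kJ/mol
  T = 328.1 K: K = (2.903, 0.699, 0.450), RR gives ψ = 0.295, H_out = 8.573 kJ/mol
  T = 324.8 K: K = (2.773, 0.644, 0.426), RR gives ψ = 0.219, H_out = 6.143 kJ/mol
  T = 323.1 K: K = (2.707, 0.618, 0.414), RR gives ψ = 0.183, H_out = 4.930 kJ/mol
Linear interpolation between T = 321.4 (H_out = 3.732) and T = 323.1 (H_out = 4.930) on hF = 4.546 gives T ≈ 322.6 K, at which ψ = 0.17.

T = 322.6 K, V/F = 0.17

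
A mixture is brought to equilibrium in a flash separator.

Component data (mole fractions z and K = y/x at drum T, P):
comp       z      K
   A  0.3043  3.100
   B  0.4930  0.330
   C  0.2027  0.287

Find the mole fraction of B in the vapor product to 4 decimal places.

Newton iteration, β⁰ = 0.51:
  β = 0.5100: g = -0.42031, g' = -1.0780 → β = 0.1201
  β = 0.1201: g = -0.00696, g' = -1.2408 → β = 0.1145
Converged at β = 0.1145.
Compositions from xᵢ = zᵢ/(1+β(Kᵢ−1)), yᵢ = Kᵢxᵢ:
  A: x = 0.2453, y = 0.7604
  B: x = 0.5340, y = 0.1762
  C: x = 0.2207, y = 0.0633

y_B = 0.1762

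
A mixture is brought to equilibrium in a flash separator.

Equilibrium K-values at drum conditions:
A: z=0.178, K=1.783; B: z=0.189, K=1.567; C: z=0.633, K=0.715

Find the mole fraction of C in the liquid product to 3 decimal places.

x_C = 0.701

Rachford–Rice: g(V/F) = Σ zᵢ(Kᵢ−1)/(1+V/F(Kᵢ−1)) = 0.
g(0) = ΣzᵢKᵢ − 1 = 0.066 and g(1) = 1 − Σzᵢ/Kᵢ = -0.106, so a root lies in (0, 1).
Newton–Raphson from V/F = 0.5:
  V/F = 0.500: g = -0.0267, g' = -0.163 → V/F = 0.336
  V/F = 0.336: g = 0.0008, g' = -0.174 → V/F = 0.341
Converged at V/F = 0.341.
Compositions from xᵢ = zᵢ/(1+V/F(Kᵢ−1)), yᵢ = Kᵢxᵢ:
  A: x = 0.140, y = 0.251
  B: x = 0.158, y = 0.248
  C: x = 0.701, y = 0.501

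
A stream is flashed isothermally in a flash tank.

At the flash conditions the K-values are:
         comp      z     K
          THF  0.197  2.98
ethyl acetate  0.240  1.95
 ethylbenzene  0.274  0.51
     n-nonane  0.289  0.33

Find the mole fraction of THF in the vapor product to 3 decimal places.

Newton–Raphson from V/F = 0.48:
  V/F = 0.480: g = -0.1044, g' = -0.700 → V/F = 0.331
Converged at V/F = 0.331.
Compositions from xᵢ = zᵢ/(1+V/F(Kᵢ−1)), yᵢ = Kᵢxᵢ:
  THF: x = 0.119, y = 0.355
  ethyl acetate: x = 0.183, y = 0.356
  ethylbenzene: x = 0.327, y = 0.167
  n-nonane: x = 0.371, y = 0.123

y_THF = 0.355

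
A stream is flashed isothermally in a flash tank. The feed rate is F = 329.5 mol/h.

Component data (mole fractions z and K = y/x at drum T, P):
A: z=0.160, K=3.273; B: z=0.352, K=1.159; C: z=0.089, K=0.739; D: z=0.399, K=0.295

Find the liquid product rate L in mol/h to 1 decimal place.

Material balance + equilibrium reduce to Σ zᵢ(Kᵢ−1)/(1+V/F(Kᵢ−1)) = 0.
g(0) = ΣzᵢKᵢ − 1 = 0.115 and g(1) = 1 − Σzᵢ/Kᵢ = -0.826, so a root lies in (0, 1).
Iterate (Newton) starting at V/F = 0.34:
  V/F = 0.340: g = -0.1372, g' = -0.621 → V/F = 0.119
  V/F = 0.119: g = 0.0100, g' = -0.763 → V/F = 0.132
Converged at V/F = 0.132.
Then V = V/F·F = 0.1325·329.5 = 43.6 mol/h and L = F − V = 285.9 mol/h.

L = 285.9 mol/h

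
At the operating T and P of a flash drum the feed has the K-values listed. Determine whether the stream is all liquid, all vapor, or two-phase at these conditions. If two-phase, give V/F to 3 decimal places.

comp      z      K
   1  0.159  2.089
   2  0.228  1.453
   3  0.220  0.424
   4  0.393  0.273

ΣzᵢKᵢ = 0.864; Σzᵢ/Kᵢ = 2.191.
Since ΣzᵢKᵢ < 1 the mixture is below its bubble point — single liquid phase.

all liquid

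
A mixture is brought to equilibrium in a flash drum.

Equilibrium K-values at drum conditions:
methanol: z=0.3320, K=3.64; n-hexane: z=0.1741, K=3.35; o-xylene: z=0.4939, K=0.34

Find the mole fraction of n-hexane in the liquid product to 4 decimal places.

x_n-hexane = 0.0743

Let ψ = V/F and solve Σ zᵢ(Kᵢ−1)/(1+ψ(Kᵢ−1)) = 0.
Feasibility: ΣzᵢKᵢ = 1.9596, Σzᵢ/Kᵢ = 1.5958 — both > 1, two phases present.
Newton iteration, ψ⁰ = 0.66:
  ψ = 0.6600: g = -0.09757, g' = -1.1308 → ψ = 0.5737
  ψ = 0.5737: g = -0.00184, g' = -1.0976 → ψ = 0.5720
Converged at ψ = 0.5720.
Compositions from xᵢ = zᵢ/(1+ψ(Kᵢ−1)), yᵢ = Kᵢxᵢ:
  methanol: x = 0.1323, y = 0.4814
  n-hexane: x = 0.0743, y = 0.2488
  o-xylene: x = 0.7935, y = 0.2698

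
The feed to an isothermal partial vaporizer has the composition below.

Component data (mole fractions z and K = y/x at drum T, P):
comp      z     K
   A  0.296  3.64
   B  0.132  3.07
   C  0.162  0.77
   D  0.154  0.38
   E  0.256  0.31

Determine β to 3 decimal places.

β = 0.522

Material balance + equilibrium reduce to Σ zᵢ(Kᵢ−1)/(1+β(Kᵢ−1)) = 0.
Check two-phase: ΣzᵢKᵢ = 1.745 > 1 and Σzᵢ/Kᵢ = 1.566 > 1, so g(0) = 0.745 > 0 and g(1) = -0.566 < 0.
Newton–Raphson from β = 0.5:
  β = 0.500: g = 0.0209, g' = -0.939 → β = 0.522
Converged at β = 0.522.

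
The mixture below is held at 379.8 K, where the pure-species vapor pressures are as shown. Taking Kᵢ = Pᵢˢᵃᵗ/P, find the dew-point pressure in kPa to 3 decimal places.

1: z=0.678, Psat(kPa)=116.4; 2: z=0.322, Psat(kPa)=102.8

At the dew point ψ → 1, so Σzᵢ/Kᵢ = 1 with Kᵢ = Pᵢˢᵃᵗ/P ⇒ 1/P = Σzᵢ/Pᵢˢᵃᵗ.
1/P = 0.678/116.4 + 0.322/102.8 = 0.008957 ⇒ P = 111.644 kPa

Pdew = 111.644 kPa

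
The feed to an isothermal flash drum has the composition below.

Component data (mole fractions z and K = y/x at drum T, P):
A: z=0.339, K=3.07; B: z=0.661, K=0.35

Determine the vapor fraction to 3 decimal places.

ψ = 0.202

Let ψ = V/F and solve Σ zᵢ(Kᵢ−1)/(1+ψ(Kᵢ−1)) = 0.
Feasibility: ΣzᵢKᵢ = 1.272, Σzᵢ/Kᵢ = 1.999 — both > 1, two phases present.
Binary case is linear: z₁(K₁−1)(1+ψ(K₂−1)) + z₂(K₂−1)(1+ψ(K₁−1)) = 0
⇒ ψ = [z₁(K₁−1)+z₂(K₂−1)] / [−(K₁−1)(K₂−1)] = 0.2721/1.3455 = 0.202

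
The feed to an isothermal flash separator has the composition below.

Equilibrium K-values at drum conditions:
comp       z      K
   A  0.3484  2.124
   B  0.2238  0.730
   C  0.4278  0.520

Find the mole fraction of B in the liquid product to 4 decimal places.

x_B = 0.2413

Material balance + equilibrium reduce to Σ zᵢ(Kᵢ−1)/(1+β(Kᵢ−1)) = 0.
Check two-phase: ΣzᵢKᵢ = 1.1258 > 1 and Σzᵢ/Kᵢ = 1.2933 > 1, so g(0) = 0.1258 > 0 and g(1) = -0.2933 < 0.
Newton iteration, β⁰ = 0.35:
  β = 0.3500: g = -0.03250, g' = -0.3890 → β = 0.2665
  β = 0.2665: g = 0.00078, g' = -0.4092 → β = 0.2684
Converged at β = 0.2684.
Compositions from xᵢ = zᵢ/(1+β(Kᵢ−1)), yᵢ = Kᵢxᵢ:
  A: x = 0.2677, y = 0.5685
  B: x = 0.2413, y = 0.1761
  C: x = 0.4911, y = 0.2553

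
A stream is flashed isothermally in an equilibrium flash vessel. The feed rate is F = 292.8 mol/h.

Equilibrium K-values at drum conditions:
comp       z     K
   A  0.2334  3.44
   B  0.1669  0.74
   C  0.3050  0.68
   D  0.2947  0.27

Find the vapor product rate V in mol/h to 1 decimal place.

Rachford–Rice: g(ψ) = Σ zᵢ(Kᵢ−1)/(1+ψ(Kᵢ−1)) = 0.
Feasibility: ΣzᵢKᵢ = 1.2134, Σzᵢ/Kᵢ = 1.8334 — both > 1, two phases present.
Iterate (Newton) starting at ψ = 0.5:
  ψ = 0.5000: g = -0.24833, g' = -0.7306 → ψ = 0.1601
  ψ = 0.1601: g = 0.01777, g' = -0.9669 → ψ = 0.1785
  ψ = 0.1785: g = 0.00035, g' = -0.9295 → ψ = 0.1789
Converged at ψ = 0.1789.
Then V = ψ·F = 0.1789·292.8 = 52.4 mol/h and L = F − V = 240.4 mol/h.

V = 52.4 mol/h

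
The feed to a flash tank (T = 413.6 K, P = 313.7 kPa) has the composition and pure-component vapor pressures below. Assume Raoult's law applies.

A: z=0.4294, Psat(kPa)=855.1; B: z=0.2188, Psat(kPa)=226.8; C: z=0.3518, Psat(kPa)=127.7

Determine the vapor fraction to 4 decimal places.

ψ = 0.5487

Raoult's law: Kᵢ = Pᵢˢᵃᵗ/P = Pᵢˢᵃᵗ/313.7.
  K_A = 855.1/313.7 = 2.725853, K_B = 226.8/313.7 = 0.722984, K_C = 127.7/313.7 = 0.407077
Material balance + equilibrium reduce to Σ zᵢ(Kᵢ−1)/(1+ψ(Kᵢ−1)) = 0.
g(0) = ΣzᵢKᵢ − 1 = 0.4719 and g(1) = 1 − Σzᵢ/Kᵢ = -0.3244, so a root lies in (0, 1).
Newton iteration, ψ⁰ = 0.5:
  ψ = 0.5000: g = 0.03096, g' = -0.6410 → ψ = 0.5483
  ψ = 0.5483: g = 0.00023, g' = -0.6325 → ψ = 0.5487
Converged at ψ = 0.5487.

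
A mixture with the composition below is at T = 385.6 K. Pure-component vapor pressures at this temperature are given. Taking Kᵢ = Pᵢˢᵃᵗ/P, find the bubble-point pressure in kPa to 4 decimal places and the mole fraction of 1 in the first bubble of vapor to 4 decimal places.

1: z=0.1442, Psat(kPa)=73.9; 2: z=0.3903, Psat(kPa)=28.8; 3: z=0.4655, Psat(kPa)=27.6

Pbub = 34.7448 kPa, y_1 = 0.3067

At the bubble point ψ → 0, so ΣzᵢKᵢ = 1 with Kᵢ = Pᵢˢᵃᵗ/P ⇒ P = ΣzᵢPᵢˢᵃᵗ.
P = 0.1442·73.9 + 0.3903·28.8 + 0.4655·27.6 = 34.7448 kPa
yᵢ = zᵢPᵢˢᵃᵗ/P ⇒ y_1 = 0.1442·73.9/34.7448 = 0.3067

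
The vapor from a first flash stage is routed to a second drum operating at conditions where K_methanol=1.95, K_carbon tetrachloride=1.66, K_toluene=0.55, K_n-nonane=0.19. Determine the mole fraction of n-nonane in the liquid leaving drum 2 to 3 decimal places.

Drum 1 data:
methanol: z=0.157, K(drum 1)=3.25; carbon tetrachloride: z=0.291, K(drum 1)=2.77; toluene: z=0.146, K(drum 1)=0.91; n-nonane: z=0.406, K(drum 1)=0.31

Drum 1:
Material balance + equilibrium reduce to Σ zᵢ(Kᵢ−1)/(1+ψ₁(Kᵢ−1)) = 0.
g(0) = ΣzᵢKᵢ − 1 = 0.575 and g(1) = 1 − Σzᵢ/Kᵢ = -0.623, so a root lies in (0, 1).
Newton iteration, ψ₁⁰ = 0.33:
  ψ₁ = 0.330: g = 0.1516, g' = -0.950 → ψ₁ = 0.490
  ψ₁ = 0.490: g = 0.0073, g' = -0.884 → ψ₁ = 0.498
Converged at ψ₁ = 0.498.
Drum-1 compositions:
  methanol: x = 0.074, y = 0.241
  carbon tetrachloride: x = 0.155, y = 0.429
  toluene: x = 0.153, y = 0.139
  n-nonane: x = 0.618, y = 0.192
Drum-2 feed = drum-1 vapor: z₂ = (0.2407, 0.4285, 0.1391, 0.1917).
Drum 2:
Newton iteration, ψ₂⁰ = 0.5:
  ψ₂ = 0.500: g = 0.0259, g' = -0.608 → ψ₂ = 0.543
  ψ₂ = 0.543: g = -0.0008, g' = -0.646 → ψ₂ = 0.541
Converged at ψ₂ = 0.541.
  methanol: x = 0.159, y = 0.310
  carbon tetrachloride: x = 0.316, y = 0.524
  toluene: x = 0.184, y = 0.101
  n-nonane: x = 0.341, y = 0.065

x_n-nonane (drum 2) = 0.341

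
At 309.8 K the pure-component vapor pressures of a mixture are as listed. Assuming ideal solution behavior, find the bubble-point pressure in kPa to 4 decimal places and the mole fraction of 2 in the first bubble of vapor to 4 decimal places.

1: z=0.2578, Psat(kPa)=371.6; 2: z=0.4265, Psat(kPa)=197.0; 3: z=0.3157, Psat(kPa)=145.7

Pbub = 225.8165 kPa, y_2 = 0.3721

At the bubble point ψ → 0, so ΣzᵢKᵢ = 1 with Kᵢ = Pᵢˢᵃᵗ/P ⇒ P = ΣzᵢPᵢˢᵃᵗ.
P = 0.2578·371.6 + 0.4265·197.0 + 0.3157·145.7 = 225.8165 kPa
yᵢ = zᵢPᵢˢᵃᵗ/P ⇒ y_2 = 0.4265·197.0/225.8165 = 0.3721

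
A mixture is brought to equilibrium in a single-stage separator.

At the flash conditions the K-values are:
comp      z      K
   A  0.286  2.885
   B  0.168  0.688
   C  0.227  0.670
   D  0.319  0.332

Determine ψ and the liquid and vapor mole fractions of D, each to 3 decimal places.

ψ = 0.212, x_D = 0.372, y_D = 0.123

Material balance + equilibrium reduce to Σ zᵢ(Kᵢ−1)/(1+ψ(Kᵢ−1)) = 0.
Feasibility: ΣzᵢKᵢ = 1.199, Σzᵢ/Kᵢ = 1.643 — both > 1, two phases present.
Iterate (Newton) starting at ψ = 0.41:
  ψ = 0.410: g = -0.1361, g' = -0.648 → ψ = 0.200
  ψ = 0.200: g = 0.0095, g' = -0.773 → ψ = 0.212
Converged at ψ = 0.212.
Compositions from xᵢ = zᵢ/(1+ψ(Kᵢ−1)), yᵢ = Kᵢxᵢ:
  A: x = 0.204, y = 0.589
  B: x = 0.180, y = 0.124
  C: x = 0.244, y = 0.164
  D: x = 0.372, y = 0.123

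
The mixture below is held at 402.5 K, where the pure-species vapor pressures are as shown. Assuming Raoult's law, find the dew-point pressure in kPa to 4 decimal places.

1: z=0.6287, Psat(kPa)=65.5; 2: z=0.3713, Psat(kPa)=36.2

At the dew point ψ → 1, so Σzᵢ/Kᵢ = 1 with Kᵢ = Pᵢˢᵃᵗ/P ⇒ 1/P = Σzᵢ/Pᵢˢᵃᵗ.
1/P = 0.6287/65.5 + 0.3713/36.2 = 0.0198554 ⇒ P = 50.3642 kPa

Pdew = 50.3642 kPa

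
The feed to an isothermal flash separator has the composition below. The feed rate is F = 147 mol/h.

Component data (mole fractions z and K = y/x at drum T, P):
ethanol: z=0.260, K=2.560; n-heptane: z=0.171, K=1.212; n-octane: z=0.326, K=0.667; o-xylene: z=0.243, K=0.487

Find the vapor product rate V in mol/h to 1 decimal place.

V = 59.2 mol/h

Newton–Raphson from ψ = 0.5:
  ψ = 0.500: g = -0.0373, g' = -0.374 → ψ = 0.400
  ψ = 0.400: g = 0.0010, g' = -0.396 → ψ = 0.403
Converged at ψ = 0.403.
Then V = ψ·F = 0.4028·147 = 59.2 mol/h and L = F − V = 87.8 mol/h.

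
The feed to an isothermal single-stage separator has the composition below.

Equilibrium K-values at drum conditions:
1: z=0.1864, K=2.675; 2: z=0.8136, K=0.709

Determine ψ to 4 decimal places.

Rachford–Rice: g(ψ) = Σ zᵢ(Kᵢ−1)/(1+ψ(Kᵢ−1)) = 0.
Feasibility: ΣzᵢKᵢ = 1.0755, Σzᵢ/Kᵢ = 1.2172 — both > 1, two phases present.
Binary case is linear: z₁(K₁−1)(1+ψ(K₂−1)) + z₂(K₂−1)(1+ψ(K₁−1)) = 0
⇒ ψ = [z₁(K₁−1)+z₂(K₂−1)] / [−(K₁−1)(K₂−1)] = 0.07546/0.48742 = 0.1548

ψ = 0.1548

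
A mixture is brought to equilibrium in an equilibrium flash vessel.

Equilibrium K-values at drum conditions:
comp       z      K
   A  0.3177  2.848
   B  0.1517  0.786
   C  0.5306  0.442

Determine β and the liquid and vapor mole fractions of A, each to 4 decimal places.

Material balance + equilibrium reduce to Σ zᵢ(Kᵢ−1)/(1+β(Kᵢ−1)) = 0.
g(0) = ΣzᵢKᵢ − 1 = 0.2586 and g(1) = 1 − Σzᵢ/Kᵢ = -0.5050, so a root lies in (0, 1).
Iterate (Newton) starting at β = 0.5:
  β = 0.5000: g = -0.14185, g' = -0.6196 → β = 0.2711
  β = 0.2711: g = 0.00786, g' = -0.7188 → β = 0.2820
  β = 0.2820: g = 0.00005, g' = -0.7094 → β = 0.2821
Converged at β = 0.2821.
Compositions from xᵢ = zᵢ/(1+β(Kᵢ−1)), yᵢ = Kᵢxᵢ:
  A: x = 0.2088, y = 0.5948
  B: x = 0.1614, y = 0.1269
  C: x = 0.6297, y = 0.2783

β = 0.2821, x_A = 0.2088, y_A = 0.5948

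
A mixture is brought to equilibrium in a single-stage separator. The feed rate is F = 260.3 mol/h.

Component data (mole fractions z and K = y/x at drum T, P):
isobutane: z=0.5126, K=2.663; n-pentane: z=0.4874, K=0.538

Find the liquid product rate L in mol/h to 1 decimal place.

Rachford–Rice: g(β) = Σ zᵢ(Kᵢ−1)/(1+β(Kᵢ−1)) = 0.
Check two-phase: ΣzᵢKᵢ = 1.6273 > 1 and Σzᵢ/Kᵢ = 1.0984 > 1, so g(0) = 0.6273 > 0 and g(1) = -0.0984 < 0.
Binary case is linear: z₁(K₁−1)(1+β(K₂−1)) + z₂(K₂−1)(1+β(K₁−1)) = 0
⇒ β = [z₁(K₁−1)+z₂(K₂−1)] / [−(K₁−1)(K₂−1)] = 0.62727/0.76831 = 0.8164
Then V = β·F = 0.8164·260.3 = 212.5 mol/h and L = F − V = 47.8 mol/h.

L = 47.8 mol/h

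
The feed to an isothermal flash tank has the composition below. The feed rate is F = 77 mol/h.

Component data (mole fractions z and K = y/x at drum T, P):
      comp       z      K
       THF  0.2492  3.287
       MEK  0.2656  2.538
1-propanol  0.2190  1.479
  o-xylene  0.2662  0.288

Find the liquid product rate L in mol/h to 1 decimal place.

Material balance + equilibrium reduce to Σ zᵢ(Kᵢ−1)/(1+V/F(Kᵢ−1)) = 0.
Feasibility: ΣzᵢKᵢ = 1.8938, Σzᵢ/Kᵢ = 1.2528 — both > 1, two phases present.
Newton iteration, V/F⁰ = 0.5:
  V/F = 0.5000: g = 0.28712, g' = -0.8425 → V/F = 0.8408
  V/F = 0.8408: g = -0.02432, g' = -1.1353 → V/F = 0.8194
  V/F = 0.8194: g = -0.00056, g' = -1.0842 → V/F = 0.8188
Converged at V/F = 0.8188.
Then V = V/F·F = 0.8188·77 = 63.1 mol/h and L = F − V = 13.9 mol/h.

L = 13.9 mol/h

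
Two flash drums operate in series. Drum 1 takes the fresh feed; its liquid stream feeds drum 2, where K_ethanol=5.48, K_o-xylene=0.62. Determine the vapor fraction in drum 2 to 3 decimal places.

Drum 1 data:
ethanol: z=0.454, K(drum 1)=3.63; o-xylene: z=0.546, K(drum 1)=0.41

V/F (drum 2) = 0.300

Drum 1:
Let ψ₁ = V/F and solve Σ zᵢ(Kᵢ−1)/(1+ψ₁(Kᵢ−1)) = 0.
Check two-phase: ΣzᵢKᵢ = 1.872 > 1 and Σzᵢ/Kᵢ = 1.457 > 1, so g(0) = 0.872 > 0 and g(1) = -0.457 < 0.
Binary case is linear: z₁(K₁−1)(1+ψ₁(K₂−1)) + z₂(K₂−1)(1+ψ₁(K₁−1)) = 0
⇒ ψ₁ = [z₁(K₁−1)+z₂(K₂−1)] / [−(K₁−1)(K₂−1)] = 0.8719/1.5517 = 0.562
Drum-1 compositions:
  ethanol: x = 0.183, y = 0.665
  o-xylene: x = 0.817, y = 0.335
Drum-2 feed = drum-1 liquid: z₂ = (0.1832, 0.8168).
Drum 2:
Rachford–Rice: g(ψ₂) = Σ zᵢ(Kᵢ−1)/(1+ψ₂(Kᵢ−1)) = 0.
Check two-phase: ΣzᵢKᵢ = 1.510 > 1 and Σzᵢ/Kᵢ = 1.351 > 1, so g(0) = 0.510 > 0 and g(1) = -0.351 < 0.
Newton–Raphson from ψ₂ = 0.55:
  ψ₂ = 0.550: g = -0.1554, g' = -0.495 → ψ₂ = 0.236
  ψ₂ = 0.236: g = 0.0580, g' = -1.011 → ψ₂ = 0.293
  ψ₂ = 0.293: g = 0.0053, g' = -0.836 → ψ₂ = 0.300
Converged at ψ₂ = 0.300.
  ethanol: x = 0.078, y = 0.428
  o-xylene: x = 0.922, y = 0.572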